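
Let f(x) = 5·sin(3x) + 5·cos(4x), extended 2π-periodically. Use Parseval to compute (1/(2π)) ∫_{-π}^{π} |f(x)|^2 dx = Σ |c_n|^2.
Σ |c_n|^2 = 25

Expand |f|^2 and use orthogonality of {sin(nx), cos(mx)} on [-π, π]:
  ∫_{-π}^{π} sin(nx)^2 dx = π, ∫ cos(mx)^2 dx = π, and cross terms integrate to 0.
So ∫_{-π}^{π} f(x)^2 dx = 5^2 · π + 5^2 · π = (25 + 25)π.
Divide by 2π: (25 + 25)/2 = 25.
By Parseval, this equals Σ |c_n|^2.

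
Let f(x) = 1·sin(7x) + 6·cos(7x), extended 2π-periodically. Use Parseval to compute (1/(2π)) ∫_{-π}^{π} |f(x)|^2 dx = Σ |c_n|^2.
Σ |c_n|^2 = 37/2

Expand |f|^2 and use orthogonality of {sin(nx), cos(mx)} on [-π, π]:
  ∫_{-π}^{π} sin(nx)^2 dx = π, ∫ cos(mx)^2 dx = π, and cross terms integrate to 0.
So ∫_{-π}^{π} f(x)^2 dx = 1^2 · π + 6^2 · π = (1 + 36)π.
Divide by 2π: (1 + 36)/2 = 37/2.
By Parseval, this equals Σ |c_n|^2.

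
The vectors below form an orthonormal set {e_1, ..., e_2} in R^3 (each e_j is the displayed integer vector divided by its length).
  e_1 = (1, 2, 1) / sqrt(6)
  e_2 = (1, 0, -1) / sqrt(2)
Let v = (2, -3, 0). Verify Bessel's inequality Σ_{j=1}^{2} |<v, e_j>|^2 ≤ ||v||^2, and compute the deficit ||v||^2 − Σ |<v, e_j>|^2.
Σ |<v, e_j>|^2 = 14/3; ||v||^2 = 13; deficit = 25/3

Write each e_j = u_j / sqrt(<u_j, u_j>) where u_j is the displayed integer vector. Then <v, e_j> = <v, u_j> / sqrt(<u_j, u_j>), so |<v, e_j>|^2 = <v, u_j>^2 / <u_j, u_j>.
Coefficients: <v, e_1> = -4/sqrt(6), <v, e_2> = 2/sqrt(2).
Square and sum: Σ |<v, e_j>|^2 = 14/3.
Compute ||v||^2 = v·v = 13.
Deficit = 13 − 14/3 = 25/3 ≥ 0, confirming Bessel's inequality. (The deficit equals ||v − Σ <v,e_j> e_j||^2, the squared distance from v to span{e_j}.)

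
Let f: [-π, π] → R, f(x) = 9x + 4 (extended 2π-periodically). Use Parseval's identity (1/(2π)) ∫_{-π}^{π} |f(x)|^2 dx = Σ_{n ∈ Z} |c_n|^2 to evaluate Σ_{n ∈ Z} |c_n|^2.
Σ |c_n|^2 = 27π^2 + 16

Expand and integrate term by term over [-π, π]:
  ∫ (9x)^2 dx = 81·(2π^3/3); ∫ 2·9·(4)·x dx = 0 (odd integrand); ∫ 4^2 dx = 16·2π.
So (1/(2π)) ∫_{-π}^{π} (9x + 4)^2 dx = 81π^2/3 + 16 = 27π^2 + 16.
Parseval ⇒ Σ |c_n|^2 = 27π^2 + 16.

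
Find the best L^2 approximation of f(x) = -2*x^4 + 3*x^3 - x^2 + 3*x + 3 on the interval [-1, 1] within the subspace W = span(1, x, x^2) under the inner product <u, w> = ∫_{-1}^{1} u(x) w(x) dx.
g(x) = -19*x^2/7 + 24*x/5 + 111/35

The best approximation g ∈ W is the orthogonal projection of f onto W. Writing g = a_0 + a_1 x + a_2 x^2, the coefficients solve the normal equations G · a = b where
  G_{ij} = <φ_i, φ_j> and b_i = <f, φ_i>, with φ_0 = 1, φ_1 = x, φ_2 = x^2.
G =
  [2, 0, 2/3]
  [0, 2/3, 0]
  [2/3, 0, 2/5],
b = (68/15, 16/5, 36/35).
Solving gives a_0 = 111/35, a_1 = 24/5, a_2 = -19/7, so
  g(x) = -19*x^2/7 + 24*x/5 + 111/35.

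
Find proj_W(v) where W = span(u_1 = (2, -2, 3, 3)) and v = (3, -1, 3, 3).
proj_W(v) = (2, -2, 3, 3)

Set up U = [u_1 | ... | u_1] ∈ R^(4×1). The projector onto W = col(U) is P = U (U^T U)^(-1) U^T.
Compute U^T U =
  [26],
and U^T v = (26).
Solve U^T U · c = U^T v for the coefficients: c = (1). The projection is proj_W(v) = U c.
Check: (v - proj_W(v)) · u_1 = 0  (should be 0).
Result: proj_W(v) = (2, -2, 3, 3).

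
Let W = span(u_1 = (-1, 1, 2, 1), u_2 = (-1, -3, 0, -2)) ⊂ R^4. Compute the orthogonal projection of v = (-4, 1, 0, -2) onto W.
proj_W(v) = (-109/82, -79/82, 62/41, -16/41)

Set up U = [u_1 | ... | u_2] ∈ R^(4×2). The projector onto W = col(U) is P = U (U^T U)^(-1) U^T.
Compute U^T U =
  [7, -4]
  [-4, 14],
and U^T v = (3, 5).
Solve U^T U · c = U^T v for the coefficients: c = (31/41, 47/82). The projection is proj_W(v) = U c.
Check: (v - proj_W(v)) · u_1 = 0  (should be 0).
Check: (v - proj_W(v)) · u_2 = 0  (should be 0).
Result: proj_W(v) = (-109/82, -79/82, 62/41, -16/41).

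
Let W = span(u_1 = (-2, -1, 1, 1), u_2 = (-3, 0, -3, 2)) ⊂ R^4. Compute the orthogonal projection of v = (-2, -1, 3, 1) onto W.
proj_W(v) = (-250/129, -203/129, 359/129, 33/43)

Set up U = [u_1 | ... | u_2] ∈ R^(4×2). The projector onto W = col(U) is P = U (U^T U)^(-1) U^T.
Compute U^T U =
  [7, 5]
  [5, 22],
and U^T v = (9, -1).
Solve U^T U · c = U^T v for the coefficients: c = (203/129, -52/129). The projection is proj_W(v) = U c.
Check: (v - proj_W(v)) · u_1 = 0  (should be 0).
Check: (v - proj_W(v)) · u_2 = 0  (should be 0).
Result: proj_W(v) = (-250/129, -203/129, 359/129, 33/43).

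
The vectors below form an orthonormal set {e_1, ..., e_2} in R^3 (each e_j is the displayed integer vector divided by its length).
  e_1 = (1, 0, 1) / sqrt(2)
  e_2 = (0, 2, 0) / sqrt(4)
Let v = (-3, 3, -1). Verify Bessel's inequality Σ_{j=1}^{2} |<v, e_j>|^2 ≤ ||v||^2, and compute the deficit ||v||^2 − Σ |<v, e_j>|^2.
Σ |<v, e_j>|^2 = 17; ||v||^2 = 19; deficit = 2

Write each e_j = u_j / sqrt(<u_j, u_j>) where u_j is the displayed integer vector. Then <v, e_j> = <v, u_j> / sqrt(<u_j, u_j>), so |<v, e_j>|^2 = <v, u_j>^2 / <u_j, u_j>.
Coefficients: <v, e_1> = -4/sqrt(2), <v, e_2> = 6/sqrt(4).
Square and sum: Σ |<v, e_j>|^2 = 17.
Compute ||v||^2 = v·v = 19.
Deficit = 19 − 17 = 2 ≥ 0, confirming Bessel's inequality. (The deficit equals ||v − Σ <v,e_j> e_j||^2, the squared distance from v to span{e_j}.)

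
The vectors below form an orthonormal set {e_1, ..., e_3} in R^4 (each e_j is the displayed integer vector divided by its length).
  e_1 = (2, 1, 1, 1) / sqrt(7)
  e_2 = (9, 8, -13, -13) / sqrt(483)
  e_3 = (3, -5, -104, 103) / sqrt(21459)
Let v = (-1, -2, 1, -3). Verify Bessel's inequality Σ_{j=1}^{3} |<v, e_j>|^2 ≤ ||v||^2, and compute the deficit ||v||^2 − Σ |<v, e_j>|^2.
Σ |<v, e_j>|^2 = 3989/311; ||v||^2 = 15; deficit = 676/311

Write each e_j = u_j / sqrt(<u_j, u_j>) where u_j is the displayed integer vector. Then <v, e_j> = <v, u_j> / sqrt(<u_j, u_j>), so |<v, e_j>|^2 = <v, u_j>^2 / <u_j, u_j>.
Coefficients: <v, e_1> = -6/sqrt(7), <v, e_2> = 1/sqrt(483), <v, e_3> = -406/sqrt(21459).
Square and sum: Σ |<v, e_j>|^2 = 3989/311.
Compute ||v||^2 = v·v = 15.
Deficit = 15 − 3989/311 = 676/311 ≥ 0, confirming Bessel's inequality. (The deficit equals ||v − Σ <v,e_j> e_j||^2, the squared distance from v to span{e_j}.)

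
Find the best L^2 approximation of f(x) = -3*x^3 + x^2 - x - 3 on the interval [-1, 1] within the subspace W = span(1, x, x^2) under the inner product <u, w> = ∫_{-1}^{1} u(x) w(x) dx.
g(x) = x^2 - 14*x/5 - 3

The best approximation g ∈ W is the orthogonal projection of f onto W. Writing g = a_0 + a_1 x + a_2 x^2, the coefficients solve the normal equations G · a = b where
  G_{ij} = <φ_i, φ_j> and b_i = <f, φ_i>, with φ_0 = 1, φ_1 = x, φ_2 = x^2.
G =
  [2, 0, 2/3]
  [0, 2/3, 0]
  [2/3, 0, 2/5],
b = (-16/3, -28/15, -8/5).
Solving gives a_0 = -3, a_1 = -14/5, a_2 = 1, so
  g(x) = x^2 - 14*x/5 - 3.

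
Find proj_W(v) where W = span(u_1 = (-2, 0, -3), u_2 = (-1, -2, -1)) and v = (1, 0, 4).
proj_W(v) = (113/53, -10/53, 172/53)

Set up U = [u_1 | ... | u_2] ∈ R^(3×2). The projector onto W = col(U) is P = U (U^T U)^(-1) U^T.
Compute U^T U =
  [13, 5]
  [5, 6],
and U^T v = (-14, -5).
Solve U^T U · c = U^T v for the coefficients: c = (-59/53, 5/53). The projection is proj_W(v) = U c.
Check: (v - proj_W(v)) · u_1 = 0  (should be 0).
Check: (v - proj_W(v)) · u_2 = 0  (should be 0).
Result: proj_W(v) = (113/53, -10/53, 172/53).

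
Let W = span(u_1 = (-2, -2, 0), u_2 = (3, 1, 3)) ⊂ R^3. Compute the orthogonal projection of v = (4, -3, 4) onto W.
proj_W(v) = (49/22, -27/22, 57/11)

Set up U = [u_1 | ... | u_2] ∈ R^(3×2). The projector onto W = col(U) is P = U (U^T U)^(-1) U^T.
Compute U^T U =
  [8, -8]
  [-8, 19],
and U^T v = (-2, 21).
Solve U^T U · c = U^T v for the coefficients: c = (65/44, 19/11). The projection is proj_W(v) = U c.
Check: (v - proj_W(v)) · u_1 = 0  (should be 0).
Check: (v - proj_W(v)) · u_2 = 0  (should be 0).
Result: proj_W(v) = (49/22, -27/22, 57/11).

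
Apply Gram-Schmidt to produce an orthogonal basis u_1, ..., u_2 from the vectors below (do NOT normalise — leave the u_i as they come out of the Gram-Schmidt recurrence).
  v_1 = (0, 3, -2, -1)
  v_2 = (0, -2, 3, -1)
Orthogonal basis:
  u_1 = (0, 3, -2, -1)
  u_2 = (0, 5/14, 10/7, -25/14)

Apply the Gram-Schmidt recurrence
  u_1 = v_1
  u_i = v_i − Σ_{j<i} ((v_i · u_j) / (u_j · u_j)) · u_j.

Step by step this gives:
  u_1 = (0, 3, -2, -1)
  u_2 = (0, 5/14, 10/7, -25/14)

Orthogonality check:
  u_2 · u_1 = 0 (should be 0)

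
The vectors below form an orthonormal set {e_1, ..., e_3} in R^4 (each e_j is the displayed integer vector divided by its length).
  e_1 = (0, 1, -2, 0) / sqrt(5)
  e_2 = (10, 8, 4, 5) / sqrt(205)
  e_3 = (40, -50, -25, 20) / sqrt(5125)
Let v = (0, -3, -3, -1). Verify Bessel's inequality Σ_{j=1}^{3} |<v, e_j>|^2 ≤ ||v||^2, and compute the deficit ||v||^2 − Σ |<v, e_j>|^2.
Σ |<v, e_j>|^2 = 91/5; ||v||^2 = 19; deficit = 4/5

Write each e_j = u_j / sqrt(<u_j, u_j>) where u_j is the displayed integer vector. Then <v, e_j> = <v, u_j> / sqrt(<u_j, u_j>), so |<v, e_j>|^2 = <v, u_j>^2 / <u_j, u_j>.
Coefficients: <v, e_1> = 3/sqrt(5), <v, e_2> = -41/sqrt(205), <v, e_3> = 205/sqrt(5125).
Square and sum: Σ |<v, e_j>|^2 = 91/5.
Compute ||v||^2 = v·v = 19.
Deficit = 19 − 91/5 = 4/5 ≥ 0, confirming Bessel's inequality. (The deficit equals ||v − Σ <v,e_j> e_j||^2, the squared distance from v to span{e_j}.)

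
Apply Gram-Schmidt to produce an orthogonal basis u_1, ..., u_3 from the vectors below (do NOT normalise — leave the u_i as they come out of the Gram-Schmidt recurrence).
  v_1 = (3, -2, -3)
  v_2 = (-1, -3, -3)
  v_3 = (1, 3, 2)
Orthogonal basis:
  u_1 = (3, -2, -3)
  u_2 = (-29/11, -21/11, -15/11)
  u_3 = (-33/274, 66/137, -121/274)

Apply the Gram-Schmidt recurrence
  u_1 = v_1
  u_i = v_i − Σ_{j<i} ((v_i · u_j) / (u_j · u_j)) · u_j.

Step by step this gives:
  u_1 = (3, -2, -3)
  u_2 = (-29/11, -21/11, -15/11)
  u_3 = (-33/274, 66/137, -121/274)

Orthogonality check:
  u_2 · u_1 = 0 (should be 0)
  u_3 · u_1 = 0 (should be 0)
  u_3 · u_2 = 0 (should be 0)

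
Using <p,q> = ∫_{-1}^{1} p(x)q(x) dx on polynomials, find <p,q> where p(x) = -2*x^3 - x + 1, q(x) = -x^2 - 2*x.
<p,q> = 34/15

Expand the product: p(x)·q(x) = 2*x^5 + 4*x^4 + x^3 + x^2 - 2*x.
∫_{-1}^{1} of each monomial x^k gives [2/(k+1) if k even, 0 if k odd]. Integrating term-by-term (or equivalently evaluating the antiderivative F(x) = x^6/3 + 4*x^5/5 + x^4/4 + x^3/3 - x^2 at the endpoints):
  F(1) − F(−1) = 43/60 − (-31/20) = 34/15.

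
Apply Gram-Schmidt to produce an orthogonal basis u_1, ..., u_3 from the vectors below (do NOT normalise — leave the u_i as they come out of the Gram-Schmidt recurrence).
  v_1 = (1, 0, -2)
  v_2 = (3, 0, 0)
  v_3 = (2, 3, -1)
Orthogonal basis:
  u_1 = (1, 0, -2)
  u_2 = (12/5, 0, 6/5)
  u_3 = (0, 3, 0)

Apply the Gram-Schmidt recurrence
  u_1 = v_1
  u_i = v_i − Σ_{j<i} ((v_i · u_j) / (u_j · u_j)) · u_j.

Step by step this gives:
  u_1 = (1, 0, -2)
  u_2 = (12/5, 0, 6/5)
  u_3 = (0, 3, 0)

Orthogonality check:
  u_2 · u_1 = 0 (should be 0)
  u_3 · u_1 = 0 (should be 0)
  u_3 · u_2 = 0 (should be 0)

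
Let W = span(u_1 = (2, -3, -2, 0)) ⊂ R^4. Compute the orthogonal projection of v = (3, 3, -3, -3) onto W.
proj_W(v) = (6/17, -9/17, -6/17, 0)

Set up U = [u_1 | ... | u_1] ∈ R^(4×1). The projector onto W = col(U) is P = U (U^T U)^(-1) U^T.
Compute U^T U =
  [17],
and U^T v = (3).
Solve U^T U · c = U^T v for the coefficients: c = (3/17). The projection is proj_W(v) = U c.
Check: (v - proj_W(v)) · u_1 = 0  (should be 0).
Result: proj_W(v) = (6/17, -9/17, -6/17, 0).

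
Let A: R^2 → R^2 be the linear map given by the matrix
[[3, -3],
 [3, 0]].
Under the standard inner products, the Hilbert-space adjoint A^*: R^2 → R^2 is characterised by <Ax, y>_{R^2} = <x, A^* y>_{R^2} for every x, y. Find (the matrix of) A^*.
A^* = A^T =
[[3, 3],
 [-3, 0]]

For real matrices with standard dot products, the defining identity <Ax, y> = <x, A^* y> gives (Ax)^T y = x^T (A^*) y, i.e. x^T A^T y = x^T (A^*) y. Since this holds for all x, y, we must have A^* = A^T. Therefore
A^* =
[[3, 3],
 [-3, 0]].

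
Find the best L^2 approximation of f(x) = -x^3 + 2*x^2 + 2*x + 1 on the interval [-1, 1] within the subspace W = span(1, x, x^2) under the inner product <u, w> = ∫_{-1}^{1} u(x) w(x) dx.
g(x) = 2*x^2 + 7*x/5 + 1

The best approximation g ∈ W is the orthogonal projection of f onto W. Writing g = a_0 + a_1 x + a_2 x^2, the coefficients solve the normal equations G · a = b where
  G_{ij} = <φ_i, φ_j> and b_i = <f, φ_i>, with φ_0 = 1, φ_1 = x, φ_2 = x^2.
G =
  [2, 0, 2/3]
  [0, 2/3, 0]
  [2/3, 0, 2/5],
b = (10/3, 14/15, 22/15).
Solving gives a_0 = 1, a_1 = 7/5, a_2 = 2, so
  g(x) = 2*x^2 + 7*x/5 + 1.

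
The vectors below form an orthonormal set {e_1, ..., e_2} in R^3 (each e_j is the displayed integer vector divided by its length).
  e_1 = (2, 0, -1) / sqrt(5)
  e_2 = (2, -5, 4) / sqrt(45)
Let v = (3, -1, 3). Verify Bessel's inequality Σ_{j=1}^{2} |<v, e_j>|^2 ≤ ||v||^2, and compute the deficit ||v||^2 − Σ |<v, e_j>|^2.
Σ |<v, e_j>|^2 = 122/9; ||v||^2 = 19; deficit = 49/9

Write each e_j = u_j / sqrt(<u_j, u_j>) where u_j is the displayed integer vector. Then <v, e_j> = <v, u_j> / sqrt(<u_j, u_j>), so |<v, e_j>|^2 = <v, u_j>^2 / <u_j, u_j>.
Coefficients: <v, e_1> = 3/sqrt(5), <v, e_2> = 23/sqrt(45).
Square and sum: Σ |<v, e_j>|^2 = 122/9.
Compute ||v||^2 = v·v = 19.
Deficit = 19 − 122/9 = 49/9 ≥ 0, confirming Bessel's inequality. (The deficit equals ||v − Σ <v,e_j> e_j||^2, the squared distance from v to span{e_j}.)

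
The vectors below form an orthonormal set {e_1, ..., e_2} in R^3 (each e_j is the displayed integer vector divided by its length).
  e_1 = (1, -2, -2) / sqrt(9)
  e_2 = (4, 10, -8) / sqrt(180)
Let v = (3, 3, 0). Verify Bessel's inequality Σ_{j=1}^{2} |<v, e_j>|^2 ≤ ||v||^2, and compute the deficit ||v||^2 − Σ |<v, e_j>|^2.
Σ |<v, e_j>|^2 = 54/5; ||v||^2 = 18; deficit = 36/5

Write each e_j = u_j / sqrt(<u_j, u_j>) where u_j is the displayed integer vector. Then <v, e_j> = <v, u_j> / sqrt(<u_j, u_j>), so |<v, e_j>|^2 = <v, u_j>^2 / <u_j, u_j>.
Coefficients: <v, e_1> = -3/sqrt(9), <v, e_2> = 42/sqrt(180).
Square and sum: Σ |<v, e_j>|^2 = 54/5.
Compute ||v||^2 = v·v = 18.
Deficit = 18 − 54/5 = 36/5 ≥ 0, confirming Bessel's inequality. (The deficit equals ||v − Σ <v,e_j> e_j||^2, the squared distance from v to span{e_j}.)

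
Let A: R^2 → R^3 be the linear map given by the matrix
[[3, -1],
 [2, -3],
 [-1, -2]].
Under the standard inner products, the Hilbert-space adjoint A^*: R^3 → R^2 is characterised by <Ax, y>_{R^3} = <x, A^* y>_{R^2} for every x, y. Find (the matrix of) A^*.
A^* = A^T =
[[3, 2, -1],
 [-1, -3, -2]]

For real matrices with standard dot products, the defining identity <Ax, y> = <x, A^* y> gives (Ax)^T y = x^T (A^*) y, i.e. x^T A^T y = x^T (A^*) y. Since this holds for all x, y, we must have A^* = A^T. Therefore
A^* =
[[3, 2, -1],
 [-1, -3, -2]].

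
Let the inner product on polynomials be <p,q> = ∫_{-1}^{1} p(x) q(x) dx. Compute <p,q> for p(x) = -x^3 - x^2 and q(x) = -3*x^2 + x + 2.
<p,q> = -8/15

Expand the product: p(x)·q(x) = 3*x^5 + 2*x^4 - 3*x^3 - 2*x^2.
∫_{-1}^{1} of each monomial x^k gives [2/(k+1) if k even, 0 if k odd]. Integrating term-by-term (or equivalently evaluating the antiderivative F(x) = x^6/2 + 2*x^5/5 - 3*x^4/4 - 2*x^3/3 at the endpoints):
  F(1) − F(−1) = -31/60 − (1/60) = -8/15.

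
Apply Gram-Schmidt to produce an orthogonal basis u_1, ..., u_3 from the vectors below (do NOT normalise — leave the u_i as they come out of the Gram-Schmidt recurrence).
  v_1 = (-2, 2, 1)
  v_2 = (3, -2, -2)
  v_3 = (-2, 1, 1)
Orthogonal basis:
  u_1 = (-2, 2, 1)
  u_2 = (1/3, 2/3, -2/3)
  u_3 = (-2/9, -1/9, -2/9)

Apply the Gram-Schmidt recurrence
  u_1 = v_1
  u_i = v_i − Σ_{j<i} ((v_i · u_j) / (u_j · u_j)) · u_j.

Step by step this gives:
  u_1 = (-2, 2, 1)
  u_2 = (1/3, 2/3, -2/3)
  u_3 = (-2/9, -1/9, -2/9)

Orthogonality check:
  u_2 · u_1 = 0 (should be 0)
  u_3 · u_1 = 0 (should be 0)
  u_3 · u_2 = 0 (should be 0)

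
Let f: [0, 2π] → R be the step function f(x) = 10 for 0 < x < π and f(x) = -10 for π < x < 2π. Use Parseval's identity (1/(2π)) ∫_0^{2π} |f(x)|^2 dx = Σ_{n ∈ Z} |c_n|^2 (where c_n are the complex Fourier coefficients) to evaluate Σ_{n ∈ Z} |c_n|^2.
Σ |c_n|^2 = 100

Parseval equates the L^2 energy of f (normalised by 1/(2π)) with the ℓ^2 sum of its Fourier coefficients: (1/(2π)) ∫_0^{2π} |f|^2 = Σ |c_n|^2.
Compute the left side: (1/(2π)) [∫_0^π 10^2 dx + ∫_π^{2π} (-10)^2 dx] = (1/(2π)) · (100π + 100π) = (100 + 100)/2 = 100.
So Σ_{n ∈ Z} |c_n|^2 = 100.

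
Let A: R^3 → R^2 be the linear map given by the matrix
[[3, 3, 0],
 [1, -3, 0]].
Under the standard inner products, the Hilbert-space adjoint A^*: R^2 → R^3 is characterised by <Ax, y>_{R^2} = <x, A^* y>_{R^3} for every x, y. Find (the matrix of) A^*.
A^* = A^T =
[[3, 1],
 [3, -3],
 [0, 0]]

For real matrices with standard dot products, the defining identity <Ax, y> = <x, A^* y> gives (Ax)^T y = x^T (A^*) y, i.e. x^T A^T y = x^T (A^*) y. Since this holds for all x, y, we must have A^* = A^T. Therefore
A^* =
[[3, 1],
 [3, -3],
 [0, 0]].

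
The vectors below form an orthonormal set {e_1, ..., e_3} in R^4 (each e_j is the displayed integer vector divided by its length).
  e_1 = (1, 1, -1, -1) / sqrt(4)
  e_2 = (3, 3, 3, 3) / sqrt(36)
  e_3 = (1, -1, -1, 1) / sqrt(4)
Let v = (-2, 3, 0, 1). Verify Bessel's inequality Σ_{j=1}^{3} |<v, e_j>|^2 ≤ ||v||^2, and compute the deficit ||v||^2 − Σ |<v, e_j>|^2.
Σ |<v, e_j>|^2 = 5; ||v||^2 = 14; deficit = 9

Write each e_j = u_j / sqrt(<u_j, u_j>) where u_j is the displayed integer vector. Then <v, e_j> = <v, u_j> / sqrt(<u_j, u_j>), so |<v, e_j>|^2 = <v, u_j>^2 / <u_j, u_j>.
Coefficients: <v, e_1> = 0/sqrt(4), <v, e_2> = 6/sqrt(36), <v, e_3> = -4/sqrt(4).
Square and sum: Σ |<v, e_j>|^2 = 5.
Compute ||v||^2 = v·v = 14.
Deficit = 14 − 5 = 9 ≥ 0, confirming Bessel's inequality. (The deficit equals ||v − Σ <v,e_j> e_j||^2, the squared distance from v to span{e_j}.)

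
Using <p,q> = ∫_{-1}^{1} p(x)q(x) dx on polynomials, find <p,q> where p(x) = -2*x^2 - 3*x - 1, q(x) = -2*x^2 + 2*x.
<p,q> = -16/15

Expand the product: p(x)·q(x) = 4*x^4 + 2*x^3 - 4*x^2 - 2*x.
∫_{-1}^{1} of each monomial x^k gives [2/(k+1) if k even, 0 if k odd]. Integrating term-by-term (or equivalently evaluating the antiderivative F(x) = 4*x^5/5 + x^4/2 - 4*x^3/3 - x^2 at the endpoints):
  F(1) − F(−1) = -31/30 − (1/30) = -16/15.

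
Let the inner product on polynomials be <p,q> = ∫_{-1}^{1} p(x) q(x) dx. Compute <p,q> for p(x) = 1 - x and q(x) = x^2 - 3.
<p,q> = -16/3

Expand the product: p(x)·q(x) = -x^3 + x^2 + 3*x - 3.
∫_{-1}^{1} of each monomial x^k gives [2/(k+1) if k even, 0 if k odd]. Integrating term-by-term (or equivalently evaluating the antiderivative F(x) = -x^4/4 + x^3/3 + 3*x^2/2 - 3*x at the endpoints):
  F(1) − F(−1) = -17/12 − (47/12) = -16/3.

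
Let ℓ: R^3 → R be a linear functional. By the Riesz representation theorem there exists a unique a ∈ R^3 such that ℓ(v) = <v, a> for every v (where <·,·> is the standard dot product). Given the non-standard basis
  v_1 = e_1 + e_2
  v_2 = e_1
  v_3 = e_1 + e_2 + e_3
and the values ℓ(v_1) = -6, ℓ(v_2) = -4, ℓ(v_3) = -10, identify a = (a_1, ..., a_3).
a = (-4, -2, -4)

Write a = (a_1, ..., a_3) in the standard basis. For each basis vector v_i, ℓ(v_i) = <v_i, a> is a linear equation in the a_j's. Collect the n equations into a matrix system V a = ℓ, where row i of V is v_i (expressed in the standard basis). Since V is invertible (lower-triangular with 1s on the diagonal, up to permutation), solve by back-substitution:
  V =
[[1, 1, 0],
 [1, 0, 0],
 [1, 1, 1]]
  V a = (-6, -4, -10)
Solving gives a = (-4, -2, -4).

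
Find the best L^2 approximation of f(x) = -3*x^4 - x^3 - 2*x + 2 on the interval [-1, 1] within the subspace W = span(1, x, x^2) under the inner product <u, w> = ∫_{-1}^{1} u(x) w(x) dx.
g(x) = -18*x^2/7 - 13*x/5 + 79/35

The best approximation g ∈ W is the orthogonal projection of f onto W. Writing g = a_0 + a_1 x + a_2 x^2, the coefficients solve the normal equations G · a = b where
  G_{ij} = <φ_i, φ_j> and b_i = <f, φ_i>, with φ_0 = 1, φ_1 = x, φ_2 = x^2.
G =
  [2, 0, 2/3]
  [0, 2/3, 0]
  [2/3, 0, 2/5],
b = (14/5, -26/15, 10/21).
Solving gives a_0 = 79/35, a_1 = -13/5, a_2 = -18/7, so
  g(x) = -18*x^2/7 - 13*x/5 + 79/35.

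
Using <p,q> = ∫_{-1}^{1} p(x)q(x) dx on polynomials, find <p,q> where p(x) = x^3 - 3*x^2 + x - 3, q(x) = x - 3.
<p,q> = 376/15

Expand the product: p(x)·q(x) = x^4 - 6*x^3 + 10*x^2 - 6*x + 9.
∫_{-1}^{1} of each monomial x^k gives [2/(k+1) if k even, 0 if k odd]. Integrating term-by-term (or equivalently evaluating the antiderivative F(x) = x^5/5 - 3*x^4/2 + 10*x^3/3 - 3*x^2 + 9*x at the endpoints):
  F(1) − F(−1) = 241/30 − (-511/30) = 376/15.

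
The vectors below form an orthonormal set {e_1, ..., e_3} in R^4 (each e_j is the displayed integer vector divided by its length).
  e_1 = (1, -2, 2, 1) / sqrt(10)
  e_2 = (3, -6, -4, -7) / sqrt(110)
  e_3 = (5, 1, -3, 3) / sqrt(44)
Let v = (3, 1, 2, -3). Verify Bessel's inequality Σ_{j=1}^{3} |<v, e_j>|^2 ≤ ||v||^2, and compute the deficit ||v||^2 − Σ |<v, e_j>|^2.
Σ |<v, e_j>|^2 = 11/4; ||v||^2 = 23; deficit = 81/4

Write each e_j = u_j / sqrt(<u_j, u_j>) where u_j is the displayed integer vector. Then <v, e_j> = <v, u_j> / sqrt(<u_j, u_j>), so |<v, e_j>|^2 = <v, u_j>^2 / <u_j, u_j>.
Coefficients: <v, e_1> = 2/sqrt(10), <v, e_2> = 16/sqrt(110), <v, e_3> = 1/sqrt(44).
Square and sum: Σ |<v, e_j>|^2 = 11/4.
Compute ||v||^2 = v·v = 23.
Deficit = 23 − 11/4 = 81/4 ≥ 0, confirming Bessel's inequality. (The deficit equals ||v − Σ <v,e_j> e_j||^2, the squared distance from v to span{e_j}.)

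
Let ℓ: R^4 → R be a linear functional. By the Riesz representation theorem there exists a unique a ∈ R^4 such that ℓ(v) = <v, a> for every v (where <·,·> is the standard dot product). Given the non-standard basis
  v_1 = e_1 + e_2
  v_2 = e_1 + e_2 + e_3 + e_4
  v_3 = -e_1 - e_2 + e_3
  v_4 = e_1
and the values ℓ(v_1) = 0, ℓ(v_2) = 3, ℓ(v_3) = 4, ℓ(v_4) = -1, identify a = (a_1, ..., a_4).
a = (-1, 1, 4, -1)

Write a = (a_1, ..., a_4) in the standard basis. For each basis vector v_i, ℓ(v_i) = <v_i, a> is a linear equation in the a_j's. Collect the n equations into a matrix system V a = ℓ, where row i of V is v_i (expressed in the standard basis). Since V is invertible (lower-triangular with 1s on the diagonal, up to permutation), solve by back-substitution:
  V =
[[1, 1, 0, 0],
 [1, 1, 1, 1],
 [-1, -1, 1, 0],
 [1, 0, 0, 0]]
  V a = (0, 3, 4, -1)
Solving gives a = (-1, 1, 4, -1).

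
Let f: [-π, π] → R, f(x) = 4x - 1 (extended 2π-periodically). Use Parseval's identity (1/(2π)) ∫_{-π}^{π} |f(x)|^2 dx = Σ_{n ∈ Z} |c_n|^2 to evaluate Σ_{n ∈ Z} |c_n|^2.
Σ |c_n|^2 = 16π^2/3 + 1

Expand and integrate term by term over [-π, π]:
  ∫ (4x)^2 dx = 16·(2π^3/3); ∫ 2·4·(-1)·x dx = 0 (odd integrand); ∫ (-1)^2 dx = 1·2π.
So (1/(2π)) ∫_{-π}^{π} (4x - 1)^2 dx = 16π^2/3 + 1 = 16π^2/3 + 1.
Parseval ⇒ Σ |c_n|^2 = 16π^2/3 + 1.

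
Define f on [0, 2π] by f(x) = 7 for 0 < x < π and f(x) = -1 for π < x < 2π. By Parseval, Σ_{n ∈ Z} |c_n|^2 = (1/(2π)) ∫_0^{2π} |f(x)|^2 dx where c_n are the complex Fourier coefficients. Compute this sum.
Σ |c_n|^2 = 25

Parseval equates the L^2 energy of f (normalised by 1/(2π)) with the ℓ^2 sum of its Fourier coefficients: (1/(2π)) ∫_0^{2π} |f|^2 = Σ |c_n|^2.
Compute the left side: (1/(2π)) [∫_0^π 7^2 dx + ∫_π^{2π} (-1)^2 dx] = (1/(2π)) · (49π + 1π) = (49 + 1)/2 = 25.
So Σ_{n ∈ Z} |c_n|^2 = 25.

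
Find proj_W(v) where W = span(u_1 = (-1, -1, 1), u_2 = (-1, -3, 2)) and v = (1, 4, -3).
proj_W(v) = (7/6, 25/6, -8/3)

Set up U = [u_1 | ... | u_2] ∈ R^(3×2). The projector onto W = col(U) is P = U (U^T U)^(-1) U^T.
Compute U^T U =
  [3, 6]
  [6, 14],
and U^T v = (-8, -19).
Solve U^T U · c = U^T v for the coefficients: c = (1/3, -3/2). The projection is proj_W(v) = U c.
Check: (v - proj_W(v)) · u_1 = 0  (should be 0).
Check: (v - proj_W(v)) · u_2 = 0  (should be 0).
Result: proj_W(v) = (7/6, 25/6, -8/3).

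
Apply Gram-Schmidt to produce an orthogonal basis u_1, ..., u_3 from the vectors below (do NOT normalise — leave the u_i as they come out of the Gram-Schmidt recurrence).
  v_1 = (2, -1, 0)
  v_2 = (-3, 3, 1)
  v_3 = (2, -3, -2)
Orthogonal basis:
  u_1 = (2, -1, 0)
  u_2 = (3/5, 6/5, 1)
  u_3 = (1/7, 2/7, -3/7)

Apply the Gram-Schmidt recurrence
  u_1 = v_1
  u_i = v_i − Σ_{j<i} ((v_i · u_j) / (u_j · u_j)) · u_j.

Step by step this gives:
  u_1 = (2, -1, 0)
  u_2 = (3/5, 6/5, 1)
  u_3 = (1/7, 2/7, -3/7)

Orthogonality check:
  u_2 · u_1 = 0 (should be 0)
  u_3 · u_1 = 0 (should be 0)
  u_3 · u_2 = 0 (should be 0)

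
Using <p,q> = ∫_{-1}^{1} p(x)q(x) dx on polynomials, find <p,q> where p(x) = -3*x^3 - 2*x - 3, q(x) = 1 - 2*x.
<p,q> = -14/15

Expand the product: p(x)·q(x) = 6*x^4 - 3*x^3 + 4*x^2 + 4*x - 3.
∫_{-1}^{1} of each monomial x^k gives [2/(k+1) if k even, 0 if k odd]. Integrating term-by-term (or equivalently evaluating the antiderivative F(x) = 6*x^5/5 - 3*x^4/4 + 4*x^3/3 + 2*x^2 - 3*x at the endpoints):
  F(1) − F(−1) = 47/60 − (103/60) = -14/15.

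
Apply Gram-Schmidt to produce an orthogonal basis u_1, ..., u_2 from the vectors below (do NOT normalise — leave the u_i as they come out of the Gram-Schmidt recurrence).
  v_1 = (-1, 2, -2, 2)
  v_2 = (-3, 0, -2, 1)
Orthogonal basis:
  u_1 = (-1, 2, -2, 2)
  u_2 = (-30/13, -18/13, -8/13, -5/13)

Apply the Gram-Schmidt recurrence
  u_1 = v_1
  u_i = v_i − Σ_{j<i} ((v_i · u_j) / (u_j · u_j)) · u_j.

Step by step this gives:
  u_1 = (-1, 2, -2, 2)
  u_2 = (-30/13, -18/13, -8/13, -5/13)

Orthogonality check:
  u_2 · u_1 = 0 (should be 0)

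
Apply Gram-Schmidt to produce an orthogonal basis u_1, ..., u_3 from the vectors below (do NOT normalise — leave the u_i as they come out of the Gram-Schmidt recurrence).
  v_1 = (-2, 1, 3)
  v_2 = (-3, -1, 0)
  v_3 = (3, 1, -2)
Orthogonal basis:
  u_1 = (-2, 1, 3)
  u_2 = (-16/7, -19/14, -15/14)
  u_3 = (-6/23, 18/23, -10/23)

Apply the Gram-Schmidt recurrence
  u_1 = v_1
  u_i = v_i − Σ_{j<i} ((v_i · u_j) / (u_j · u_j)) · u_j.

Step by step this gives:
  u_1 = (-2, 1, 3)
  u_2 = (-16/7, -19/14, -15/14)
  u_3 = (-6/23, 18/23, -10/23)

Orthogonality check:
  u_2 · u_1 = 0 (should be 0)
  u_3 · u_1 = 0 (should be 0)
  u_3 · u_2 = 0 (should be 0)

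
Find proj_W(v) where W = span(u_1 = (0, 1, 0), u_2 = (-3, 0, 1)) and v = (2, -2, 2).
proj_W(v) = (6/5, -2, -2/5)

Set up U = [u_1 | ... | u_2] ∈ R^(3×2). The projector onto W = col(U) is P = U (U^T U)^(-1) U^T.
Compute U^T U =
  [1, 0]
  [0, 10],
and U^T v = (-2, -4).
Solve U^T U · c = U^T v for the coefficients: c = (-2, -2/5). The projection is proj_W(v) = U c.
Check: (v - proj_W(v)) · u_1 = 0  (should be 0).
Check: (v - proj_W(v)) · u_2 = 0  (should be 0).
Result: proj_W(v) = (6/5, -2, -2/5).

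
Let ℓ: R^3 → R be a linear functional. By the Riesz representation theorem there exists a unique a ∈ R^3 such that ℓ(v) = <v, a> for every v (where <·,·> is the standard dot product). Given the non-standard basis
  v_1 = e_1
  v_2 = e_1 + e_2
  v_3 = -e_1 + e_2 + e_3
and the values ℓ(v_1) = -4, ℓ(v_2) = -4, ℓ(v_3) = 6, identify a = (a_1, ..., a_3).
a = (-4, 0, 2)

Write a = (a_1, ..., a_3) in the standard basis. For each basis vector v_i, ℓ(v_i) = <v_i, a> is a linear equation in the a_j's. Collect the n equations into a matrix system V a = ℓ, where row i of V is v_i (expressed in the standard basis). Since V is invertible (lower-triangular with 1s on the diagonal, up to permutation), solve by back-substitution:
  V =
[[1, 0, 0],
 [1, 1, 0],
 [-1, 1, 1]]
  V a = (-4, -4, 6)
Solving gives a = (-4, 0, 2).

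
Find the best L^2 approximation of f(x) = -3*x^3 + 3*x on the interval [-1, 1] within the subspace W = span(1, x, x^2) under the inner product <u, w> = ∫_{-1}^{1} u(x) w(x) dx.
g(x) = 6*x/5

The best approximation g ∈ W is the orthogonal projection of f onto W. Writing g = a_0 + a_1 x + a_2 x^2, the coefficients solve the normal equations G · a = b where
  G_{ij} = <φ_i, φ_j> and b_i = <f, φ_i>, with φ_0 = 1, φ_1 = x, φ_2 = x^2.
G =
  [2, 0, 2/3]
  [0, 2/3, 0]
  [2/3, 0, 2/5],
b = (0, 4/5, 0).
Solving gives a_0 = 0, a_1 = 6/5, a_2 = 0, so
  g(x) = 6*x/5.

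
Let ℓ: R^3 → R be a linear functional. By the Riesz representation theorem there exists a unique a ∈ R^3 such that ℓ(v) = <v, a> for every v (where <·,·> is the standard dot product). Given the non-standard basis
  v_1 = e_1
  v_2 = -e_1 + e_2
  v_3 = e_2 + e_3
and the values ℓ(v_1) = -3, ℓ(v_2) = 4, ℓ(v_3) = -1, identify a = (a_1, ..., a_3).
a = (-3, 1, -2)

Write a = (a_1, ..., a_3) in the standard basis. For each basis vector v_i, ℓ(v_i) = <v_i, a> is a linear equation in the a_j's. Collect the n equations into a matrix system V a = ℓ, where row i of V is v_i (expressed in the standard basis). Since V is invertible (lower-triangular with 1s on the diagonal, up to permutation), solve by back-substitution:
  V =
[[1, 0, 0],
 [-1, 1, 0],
 [0, 1, 1]]
  V a = (-3, 4, -1)
Solving gives a = (-3, 1, -2).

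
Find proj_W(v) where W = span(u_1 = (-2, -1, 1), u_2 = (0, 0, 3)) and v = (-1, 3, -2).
proj_W(v) = (2/5, 1/5, -2)

Set up U = [u_1 | ... | u_2] ∈ R^(3×2). The projector onto W = col(U) is P = U (U^T U)^(-1) U^T.
Compute U^T U =
  [6, 3]
  [3, 9],
and U^T v = (-3, -6).
Solve U^T U · c = U^T v for the coefficients: c = (-1/5, -3/5). The projection is proj_W(v) = U c.
Check: (v - proj_W(v)) · u_1 = 0  (should be 0).
Check: (v - proj_W(v)) · u_2 = 0  (should be 0).
Result: proj_W(v) = (2/5, 1/5, -2).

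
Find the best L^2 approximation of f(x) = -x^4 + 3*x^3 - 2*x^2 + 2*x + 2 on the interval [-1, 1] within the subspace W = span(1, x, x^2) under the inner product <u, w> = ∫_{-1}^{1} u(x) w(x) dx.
g(x) = -20*x^2/7 + 19*x/5 + 73/35

The best approximation g ∈ W is the orthogonal projection of f onto W. Writing g = a_0 + a_1 x + a_2 x^2, the coefficients solve the normal equations G · a = b where
  G_{ij} = <φ_i, φ_j> and b_i = <f, φ_i>, with φ_0 = 1, φ_1 = x, φ_2 = x^2.
G =
  [2, 0, 2/3]
  [0, 2/3, 0]
  [2/3, 0, 2/5],
b = (34/15, 38/15, 26/105).
Solving gives a_0 = 73/35, a_1 = 19/5, a_2 = -20/7, so
  g(x) = -20*x^2/7 + 19*x/5 + 73/35.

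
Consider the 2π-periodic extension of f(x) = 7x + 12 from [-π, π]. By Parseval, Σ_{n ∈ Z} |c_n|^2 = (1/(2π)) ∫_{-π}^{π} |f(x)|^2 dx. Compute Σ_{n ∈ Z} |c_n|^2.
Σ |c_n|^2 = 49π^2/3 + 144

Expand and integrate term by term over [-π, π]:
  ∫ (7x)^2 dx = 49·(2π^3/3); ∫ 2·7·(12)·x dx = 0 (odd integrand); ∫ 12^2 dx = 144·2π.
So (1/(2π)) ∫_{-π}^{π} (7x + 12)^2 dx = 49π^2/3 + 144 = 49π^2/3 + 144.
Parseval ⇒ Σ |c_n|^2 = 49π^2/3 + 144.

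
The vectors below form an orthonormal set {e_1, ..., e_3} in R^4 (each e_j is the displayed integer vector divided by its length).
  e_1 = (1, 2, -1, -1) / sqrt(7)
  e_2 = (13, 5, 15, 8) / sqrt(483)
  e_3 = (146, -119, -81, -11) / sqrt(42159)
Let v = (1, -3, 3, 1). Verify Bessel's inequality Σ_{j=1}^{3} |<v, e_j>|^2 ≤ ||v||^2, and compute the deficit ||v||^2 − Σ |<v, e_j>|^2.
Σ |<v, e_j>|^2 = 11259/611; ||v||^2 = 20; deficit = 961/611

Write each e_j = u_j / sqrt(<u_j, u_j>) where u_j is the displayed integer vector. Then <v, e_j> = <v, u_j> / sqrt(<u_j, u_j>), so |<v, e_j>|^2 = <v, u_j>^2 / <u_j, u_j>.
Coefficients: <v, e_1> = -9/sqrt(7), <v, e_2> = 51/sqrt(483), <v, e_3> = 249/sqrt(42159).
Square and sum: Σ |<v, e_j>|^2 = 11259/611.
Compute ||v||^2 = v·v = 20.
Deficit = 20 − 11259/611 = 961/611 ≥ 0, confirming Bessel's inequality. (The deficit equals ||v − Σ <v,e_j> e_j||^2, the squared distance from v to span{e_j}.)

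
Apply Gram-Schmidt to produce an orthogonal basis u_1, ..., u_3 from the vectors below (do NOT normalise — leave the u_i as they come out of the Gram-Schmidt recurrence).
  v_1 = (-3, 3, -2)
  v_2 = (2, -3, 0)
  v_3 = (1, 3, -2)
Orthogonal basis:
  u_1 = (-3, 3, -2)
  u_2 = (-1/22, -21/22, -15/11)
  u_3 = (144/61, 96/61, -72/61)

Apply the Gram-Schmidt recurrence
  u_1 = v_1
  u_i = v_i − Σ_{j<i} ((v_i · u_j) / (u_j · u_j)) · u_j.

Step by step this gives:
  u_1 = (-3, 3, -2)
  u_2 = (-1/22, -21/22, -15/11)
  u_3 = (144/61, 96/61, -72/61)

Orthogonality check:
  u_2 · u_1 = 0 (should be 0)
  u_3 · u_1 = 0 (should be 0)
  u_3 · u_2 = 0 (should be 0)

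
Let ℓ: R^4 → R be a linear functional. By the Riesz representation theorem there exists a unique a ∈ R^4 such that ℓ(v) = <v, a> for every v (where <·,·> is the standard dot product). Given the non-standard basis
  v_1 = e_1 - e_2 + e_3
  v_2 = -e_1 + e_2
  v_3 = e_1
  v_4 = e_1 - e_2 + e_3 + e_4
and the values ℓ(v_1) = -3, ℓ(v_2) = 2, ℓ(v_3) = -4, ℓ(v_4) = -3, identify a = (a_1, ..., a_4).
a = (-4, -2, -1, 0)

Write a = (a_1, ..., a_4) in the standard basis. For each basis vector v_i, ℓ(v_i) = <v_i, a> is a linear equation in the a_j's. Collect the n equations into a matrix system V a = ℓ, where row i of V is v_i (expressed in the standard basis). Since V is invertible (lower-triangular with 1s on the diagonal, up to permutation), solve by back-substitution:
  V =
[[1, -1, 1, 0],
 [-1, 1, 0, 0],
 [1, 0, 0, 0],
 [1, -1, 1, 1]]
  V a = (-3, 2, -4, -3)
Solving gives a = (-4, -2, -1, 0).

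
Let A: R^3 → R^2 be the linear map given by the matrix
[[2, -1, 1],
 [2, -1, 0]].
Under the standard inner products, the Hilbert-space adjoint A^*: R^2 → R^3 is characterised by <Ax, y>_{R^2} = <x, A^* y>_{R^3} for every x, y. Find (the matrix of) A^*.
A^* = A^T =
[[2, 2],
 [-1, -1],
 [1, 0]]

For real matrices with standard dot products, the defining identity <Ax, y> = <x, A^* y> gives (Ax)^T y = x^T (A^*) y, i.e. x^T A^T y = x^T (A^*) y. Since this holds for all x, y, we must have A^* = A^T. Therefore
A^* =
[[2, 2],
 [-1, -1],
 [1, 0]].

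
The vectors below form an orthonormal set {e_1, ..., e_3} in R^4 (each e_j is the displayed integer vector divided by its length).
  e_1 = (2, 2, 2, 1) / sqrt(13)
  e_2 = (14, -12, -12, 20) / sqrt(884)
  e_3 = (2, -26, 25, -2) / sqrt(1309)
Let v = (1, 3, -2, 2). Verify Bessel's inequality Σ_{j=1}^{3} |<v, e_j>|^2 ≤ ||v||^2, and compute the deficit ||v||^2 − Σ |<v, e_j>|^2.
Σ |<v, e_j>|^2 = 1361/77; ||v||^2 = 18; deficit = 25/77

Write each e_j = u_j / sqrt(<u_j, u_j>) where u_j is the displayed integer vector. Then <v, e_j> = <v, u_j> / sqrt(<u_j, u_j>), so |<v, e_j>|^2 = <v, u_j>^2 / <u_j, u_j>.
Coefficients: <v, e_1> = 6/sqrt(13), <v, e_2> = 42/sqrt(884), <v, e_3> = -130/sqrt(1309).
Square and sum: Σ |<v, e_j>|^2 = 1361/77.
Compute ||v||^2 = v·v = 18.
Deficit = 18 − 1361/77 = 25/77 ≥ 0, confirming Bessel's inequality. (The deficit equals ||v − Σ <v,e_j> e_j||^2, the squared distance from v to span{e_j}.)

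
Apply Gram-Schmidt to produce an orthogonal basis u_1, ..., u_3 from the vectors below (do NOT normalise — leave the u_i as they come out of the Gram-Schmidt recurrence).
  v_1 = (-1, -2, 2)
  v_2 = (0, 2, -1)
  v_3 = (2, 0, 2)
Orthogonal basis:
  u_1 = (-1, -2, 2)
  u_2 = (-2/3, 2/3, 1/3)
  u_3 = (16/9, 8/9, 16/9)

Apply the Gram-Schmidt recurrence
  u_1 = v_1
  u_i = v_i − Σ_{j<i} ((v_i · u_j) / (u_j · u_j)) · u_j.

Step by step this gives:
  u_1 = (-1, -2, 2)
  u_2 = (-2/3, 2/3, 1/3)
  u_3 = (16/9, 8/9, 16/9)

Orthogonality check:
  u_2 · u_1 = 0 (should be 0)
  u_3 · u_1 = 0 (should be 0)
  u_3 · u_2 = 0 (should be 0)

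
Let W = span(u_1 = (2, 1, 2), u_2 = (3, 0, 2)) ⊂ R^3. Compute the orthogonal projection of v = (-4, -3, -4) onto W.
proj_W(v) = (-64/17, -47/17, -74/17)

Set up U = [u_1 | ... | u_2] ∈ R^(3×2). The projector onto W = col(U) is P = U (U^T U)^(-1) U^T.
Compute U^T U =
  [9, 10]
  [10, 13],
and U^T v = (-19, -20).
Solve U^T U · c = U^T v for the coefficients: c = (-47/17, 10/17). The projection is proj_W(v) = U c.
Check: (v - proj_W(v)) · u_1 = 0  (should be 0).
Check: (v - proj_W(v)) · u_2 = 0  (should be 0).
Result: proj_W(v) = (-64/17, -47/17, -74/17).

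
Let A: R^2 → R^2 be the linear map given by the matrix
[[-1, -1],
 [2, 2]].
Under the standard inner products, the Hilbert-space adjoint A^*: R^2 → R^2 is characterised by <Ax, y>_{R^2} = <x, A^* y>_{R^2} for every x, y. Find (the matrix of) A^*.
A^* = A^T =
[[-1, 2],
 [-1, 2]]

For real matrices with standard dot products, the defining identity <Ax, y> = <x, A^* y> gives (Ax)^T y = x^T (A^*) y, i.e. x^T A^T y = x^T (A^*) y. Since this holds for all x, y, we must have A^* = A^T. Therefore
A^* =
[[-1, 2],
 [-1, 2]].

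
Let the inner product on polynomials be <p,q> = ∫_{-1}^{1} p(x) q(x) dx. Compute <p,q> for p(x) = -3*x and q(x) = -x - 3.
<p,q> = 2

Expand the product: p(x)·q(x) = 3*x^2 + 9*x.
∫_{-1}^{1} of each monomial x^k gives [2/(k+1) if k even, 0 if k odd]. Integrating term-by-term (or equivalently evaluating the antiderivative F(x) = x^3 + 9*x^2/2 at the endpoints):
  F(1) − F(−1) = 11/2 − (7/2) = 2.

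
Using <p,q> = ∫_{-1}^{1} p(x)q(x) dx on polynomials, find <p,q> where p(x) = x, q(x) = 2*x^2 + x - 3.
<p,q> = 2/3

Expand the product: p(x)·q(x) = 2*x^3 + x^2 - 3*x.
∫_{-1}^{1} of each monomial x^k gives [2/(k+1) if k even, 0 if k odd]. Integrating term-by-term (or equivalently evaluating the antiderivative F(x) = x^4/2 + x^3/3 - 3*x^2/2 at the endpoints):
  F(1) − F(−1) = -2/3 − (-4/3) = 2/3.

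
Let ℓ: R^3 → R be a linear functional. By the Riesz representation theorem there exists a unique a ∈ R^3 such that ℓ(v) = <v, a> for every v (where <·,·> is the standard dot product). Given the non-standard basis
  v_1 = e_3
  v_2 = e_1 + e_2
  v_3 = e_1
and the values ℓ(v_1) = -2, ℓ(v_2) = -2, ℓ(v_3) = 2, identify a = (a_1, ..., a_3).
a = (2, -4, -2)

Write a = (a_1, ..., a_3) in the standard basis. For each basis vector v_i, ℓ(v_i) = <v_i, a> is a linear equation in the a_j's. Collect the n equations into a matrix system V a = ℓ, where row i of V is v_i (expressed in the standard basis). Since V is invertible (lower-triangular with 1s on the diagonal, up to permutation), solve by back-substitution:
  V =
[[0, 0, 1],
 [1, 1, 0],
 [1, 0, 0]]
  V a = (-2, -2, 2)
Solving gives a = (2, -4, -2).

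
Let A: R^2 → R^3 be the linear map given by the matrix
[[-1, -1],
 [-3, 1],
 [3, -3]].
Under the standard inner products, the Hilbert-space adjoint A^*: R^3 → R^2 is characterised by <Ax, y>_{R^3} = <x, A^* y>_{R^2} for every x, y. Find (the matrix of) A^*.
A^* = A^T =
[[-1, -3, 3],
 [-1, 1, -3]]

For real matrices with standard dot products, the defining identity <Ax, y> = <x, A^* y> gives (Ax)^T y = x^T (A^*) y, i.e. x^T A^T y = x^T (A^*) y. Since this holds for all x, y, we must have A^* = A^T. Therefore
A^* =
[[-1, -3, 3],
 [-1, 1, -3]].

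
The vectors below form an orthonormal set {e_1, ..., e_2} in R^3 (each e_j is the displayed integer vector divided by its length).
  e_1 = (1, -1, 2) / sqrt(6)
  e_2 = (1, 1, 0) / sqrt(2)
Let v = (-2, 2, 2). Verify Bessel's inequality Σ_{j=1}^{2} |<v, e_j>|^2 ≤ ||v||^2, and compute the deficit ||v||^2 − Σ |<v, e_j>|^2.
Σ |<v, e_j>|^2 = 0; ||v||^2 = 12; deficit = 12

Write each e_j = u_j / sqrt(<u_j, u_j>) where u_j is the displayed integer vector. Then <v, e_j> = <v, u_j> / sqrt(<u_j, u_j>), so |<v, e_j>|^2 = <v, u_j>^2 / <u_j, u_j>.
Coefficients: <v, e_1> = 0/sqrt(6), <v, e_2> = 0/sqrt(2).
Square and sum: Σ |<v, e_j>|^2 = 0.
Compute ||v||^2 = v·v = 12.
Deficit = 12 − 0 = 12 ≥ 0, confirming Bessel's inequality. (The deficit equals ||v − Σ <v,e_j> e_j||^2, the squared distance from v to span{e_j}.)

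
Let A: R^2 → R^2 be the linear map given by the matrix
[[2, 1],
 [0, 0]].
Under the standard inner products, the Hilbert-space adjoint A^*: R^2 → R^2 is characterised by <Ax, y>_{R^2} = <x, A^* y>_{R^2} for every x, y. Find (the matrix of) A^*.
A^* = A^T =
[[2, 0],
 [1, 0]]

For real matrices with standard dot products, the defining identity <Ax, y> = <x, A^* y> gives (Ax)^T y = x^T (A^*) y, i.e. x^T A^T y = x^T (A^*) y. Since this holds for all x, y, we must have A^* = A^T. Therefore
A^* =
[[2, 0],
 [1, 0]].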